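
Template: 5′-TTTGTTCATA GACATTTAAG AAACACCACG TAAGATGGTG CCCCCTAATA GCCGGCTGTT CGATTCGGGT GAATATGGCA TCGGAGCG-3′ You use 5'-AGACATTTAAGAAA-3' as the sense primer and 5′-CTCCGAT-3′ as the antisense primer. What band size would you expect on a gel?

77 bp

The forward primer matches the template at positions 10–23.
The reverse primer's reverse complement is ATCGGAG, which matches the template at positions 80–86.
Amplicon spans positions 10–86: 77 bp.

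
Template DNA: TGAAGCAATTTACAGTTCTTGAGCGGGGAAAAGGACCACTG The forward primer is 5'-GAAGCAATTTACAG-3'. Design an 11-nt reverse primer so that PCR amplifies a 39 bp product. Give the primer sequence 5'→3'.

5'-AGTGGTCCTTT-3'

The forward primer binds at positions 2–15, so a 39 bp product ends at position 2 + 39 − 1 = 40.
The reverse primer anneals to the top strand over positions 30–40, i.e. to AAAGGACCACT.
Its sequence written 5'→3' is the reverse complement: AGTGGTCCTTT.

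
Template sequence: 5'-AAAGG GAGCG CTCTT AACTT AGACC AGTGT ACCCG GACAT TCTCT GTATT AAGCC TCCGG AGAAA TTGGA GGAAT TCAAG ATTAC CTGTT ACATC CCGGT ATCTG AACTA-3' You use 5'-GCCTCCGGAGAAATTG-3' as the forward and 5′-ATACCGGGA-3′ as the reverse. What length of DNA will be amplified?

Scanning the template, GCCTCCGGAGAAATTG occurs at positions 53–68; this primer anneals to the bottom strand there with its 3' end pointing downstream.
The reverse primer's reverse complement is TCCCGGTAT, which matches the template at positions 94–102.
The product runs from position 53 to position 102, so its length is 102 − 53 + 1 = 50 bp.

50 bp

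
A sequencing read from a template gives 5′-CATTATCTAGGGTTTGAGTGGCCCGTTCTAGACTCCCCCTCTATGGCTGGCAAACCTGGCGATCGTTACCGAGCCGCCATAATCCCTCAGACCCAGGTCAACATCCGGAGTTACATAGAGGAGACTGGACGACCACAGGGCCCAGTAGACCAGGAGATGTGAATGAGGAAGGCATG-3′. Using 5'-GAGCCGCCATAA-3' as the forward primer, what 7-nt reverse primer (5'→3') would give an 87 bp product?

5'-TCTCCTG-3'

The forward primer binds at positions 71–82, so an 87 bp product ends at position 71 + 87 − 1 = 157.
The reverse primer anneals to the top strand over positions 151–157, i.e. to CAGGAGA.
Its sequence written 5'→3' is the reverse complement: TCTCCTG.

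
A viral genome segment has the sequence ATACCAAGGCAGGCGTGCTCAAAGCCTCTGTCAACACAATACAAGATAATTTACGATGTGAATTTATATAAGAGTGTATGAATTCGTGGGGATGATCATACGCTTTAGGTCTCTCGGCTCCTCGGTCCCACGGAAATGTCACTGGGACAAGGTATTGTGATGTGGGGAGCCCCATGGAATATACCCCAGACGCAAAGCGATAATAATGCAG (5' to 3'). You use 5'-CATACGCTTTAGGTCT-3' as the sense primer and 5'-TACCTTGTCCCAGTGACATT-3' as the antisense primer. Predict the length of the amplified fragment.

58 bp

Scanning the template, CATACGCTTTAGGTCT occurs at positions 97–112; this primer anneals to the bottom strand there with its 3' end pointing downstream.
Reverse complement of the reverse primer: AATGTCACTGGGACAAGGTA. This occurs on the top strand at positions 135–154.
Amplicon spans positions 97–154: 58 bp.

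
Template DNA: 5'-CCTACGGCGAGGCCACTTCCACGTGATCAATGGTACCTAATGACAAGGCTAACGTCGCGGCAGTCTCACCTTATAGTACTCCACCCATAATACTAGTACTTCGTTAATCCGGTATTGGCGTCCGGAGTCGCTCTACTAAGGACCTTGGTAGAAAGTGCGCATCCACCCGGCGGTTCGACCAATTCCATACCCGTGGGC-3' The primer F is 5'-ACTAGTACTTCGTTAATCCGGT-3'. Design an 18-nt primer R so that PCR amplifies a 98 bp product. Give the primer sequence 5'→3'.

The forward primer binds at positions 92–113, so a 98 bp product ends at position 92 + 98 − 1 = 189.
The reverse primer anneals to the top strand over positions 172–189, i.e. to GGTTCGACCAATTCCATA.
Its sequence written 5'→3' is the reverse complement: TATGGAATTGGTCGAACC.

5'-TATGGAATTGGTCGAACC-3'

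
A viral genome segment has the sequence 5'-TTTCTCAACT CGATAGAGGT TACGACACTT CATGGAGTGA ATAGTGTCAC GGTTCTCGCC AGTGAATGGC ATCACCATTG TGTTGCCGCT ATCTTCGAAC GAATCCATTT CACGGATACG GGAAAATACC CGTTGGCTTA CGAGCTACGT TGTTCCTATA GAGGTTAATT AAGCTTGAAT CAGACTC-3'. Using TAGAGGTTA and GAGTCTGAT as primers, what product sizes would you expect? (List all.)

The forward primer TAGAGGTTA matches the top strand at positions 14–22, 159–167.
The reverse primer's reverse complement is ATCAGACTC, matching at positions 179–187.
Each forward site pairs with the reverse site to give a product ending at position 187: sizes 174, 29 bp.

174 bp, 29 bp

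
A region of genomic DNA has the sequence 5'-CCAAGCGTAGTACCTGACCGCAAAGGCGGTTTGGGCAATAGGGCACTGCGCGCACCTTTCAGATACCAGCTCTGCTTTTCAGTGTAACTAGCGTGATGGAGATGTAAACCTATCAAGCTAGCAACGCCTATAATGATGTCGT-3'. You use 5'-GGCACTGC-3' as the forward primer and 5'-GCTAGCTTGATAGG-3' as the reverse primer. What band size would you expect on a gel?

The forward primer matches the template at positions 42–49.
Taking the reverse complement of GCTAGCTTGATAGG gives CCTATCAAGCTAGC, found at positions 109–122 on the template; the primer anneals here to the top strand with its 3' end pointing upstream.
The product runs from position 42 to position 122, so its length is 122 − 42 + 1 = 81 bp.

81 bp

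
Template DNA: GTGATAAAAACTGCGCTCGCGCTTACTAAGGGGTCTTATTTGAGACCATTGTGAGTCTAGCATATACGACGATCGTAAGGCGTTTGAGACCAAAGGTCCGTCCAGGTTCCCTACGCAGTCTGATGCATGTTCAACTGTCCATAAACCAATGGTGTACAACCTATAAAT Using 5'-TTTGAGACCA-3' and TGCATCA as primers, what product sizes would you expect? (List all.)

89 bp, 45 bp

The forward primer TTTGAGACCA matches the top strand at positions 39–48, 83–92.
The reverse primer's reverse complement is TGATGCA, matching at positions 121–127.
Each forward site pairs with the reverse site to give a product ending at position 127: sizes 89, 45 bp.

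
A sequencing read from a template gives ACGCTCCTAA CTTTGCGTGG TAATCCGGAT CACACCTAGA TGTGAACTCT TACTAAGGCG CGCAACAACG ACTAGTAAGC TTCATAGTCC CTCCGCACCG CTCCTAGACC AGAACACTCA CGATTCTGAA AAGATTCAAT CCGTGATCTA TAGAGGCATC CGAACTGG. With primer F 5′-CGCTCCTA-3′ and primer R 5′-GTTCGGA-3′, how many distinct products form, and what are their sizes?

Two products: 164 bp, 67 bp

The forward primer CGCTCCTA matches the top strand at positions 2–9, 99–106.
The reverse primer's reverse complement is TCCGAAC, matching at positions 159–165.
Each forward site pairs with the reverse site to give a product ending at position 165: sizes 164, 67 bp.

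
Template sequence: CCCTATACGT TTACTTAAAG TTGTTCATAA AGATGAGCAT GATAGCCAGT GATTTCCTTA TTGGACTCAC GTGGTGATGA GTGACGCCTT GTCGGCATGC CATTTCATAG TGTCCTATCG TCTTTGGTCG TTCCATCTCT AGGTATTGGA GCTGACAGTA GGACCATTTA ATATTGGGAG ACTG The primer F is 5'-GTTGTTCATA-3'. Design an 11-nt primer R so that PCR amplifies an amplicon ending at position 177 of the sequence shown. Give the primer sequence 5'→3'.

The forward primer binds at positions 20–29; the product's 3' end on the top strand is position 177.
The reverse primer anneals to the top strand over positions 167–177, i.e. to TTTAATATTGG.
Its sequence written 5'→3' is the reverse complement: CCAATATTAAA.

5'-CCAATATTAAA-3'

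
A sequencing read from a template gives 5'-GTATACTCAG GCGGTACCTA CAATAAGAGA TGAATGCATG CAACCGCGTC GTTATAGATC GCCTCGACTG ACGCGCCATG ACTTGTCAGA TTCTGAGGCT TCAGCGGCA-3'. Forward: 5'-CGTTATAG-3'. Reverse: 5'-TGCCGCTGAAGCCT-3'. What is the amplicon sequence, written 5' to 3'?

Scanning the template, CGTTATAG occurs at positions 50–57; this primer anneals to the bottom strand there with its 3' end pointing downstream.
The reverse primer's reverse complement is AGGCTTCAGCGGCA, which matches the template at positions 96–109.
The product is the template from position 50 through 109 (60 bp).

5'-CGTTATAGATCGCCTCGACTGACGCGCCATGACTTGTCAGATTCTGAGGCTTCAGCGGCA-3'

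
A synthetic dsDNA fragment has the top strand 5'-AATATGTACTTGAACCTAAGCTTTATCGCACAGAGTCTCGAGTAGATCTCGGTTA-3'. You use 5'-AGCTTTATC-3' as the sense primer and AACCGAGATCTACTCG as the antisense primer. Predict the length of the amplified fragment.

Forward primer AGCTTTATC is found on the top strand at positions 19–27.
The reverse primer's reverse complement is CGAGTAGATCTCGGTT, which matches the template at positions 39–54.
Product length = (reverse-primer end) − (forward-primer start) + 1 = 54 − 19 + 1 = 36 bp.

36 bp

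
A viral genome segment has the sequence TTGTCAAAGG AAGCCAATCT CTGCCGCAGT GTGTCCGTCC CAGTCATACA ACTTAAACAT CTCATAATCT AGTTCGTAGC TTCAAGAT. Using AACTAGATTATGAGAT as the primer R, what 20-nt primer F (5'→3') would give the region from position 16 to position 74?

5'-AATCTCTGCCGCAGTGTGTC-3'

The reverse primer's reverse complement ATCTCATAATCTAGTT matches the template at positions 59–74; the product starts at position 16.
The forward primer is identical to the top strand over positions 16–35: AATCTCTGCCGCAGTGTGTC.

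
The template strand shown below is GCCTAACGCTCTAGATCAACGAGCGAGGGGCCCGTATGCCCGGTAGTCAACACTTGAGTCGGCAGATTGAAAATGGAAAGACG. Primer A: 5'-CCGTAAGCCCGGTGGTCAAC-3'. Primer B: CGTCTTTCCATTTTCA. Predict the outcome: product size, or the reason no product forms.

No product — primer A has no binding site in the template.

Primer A (CCGTAAGCCCGGTGGTCAAC) does not match the top strand, and its reverse complement GTTGACCACCGGGCTTACGG does not match either.
With no annealing site for primer A, no amplification occurs.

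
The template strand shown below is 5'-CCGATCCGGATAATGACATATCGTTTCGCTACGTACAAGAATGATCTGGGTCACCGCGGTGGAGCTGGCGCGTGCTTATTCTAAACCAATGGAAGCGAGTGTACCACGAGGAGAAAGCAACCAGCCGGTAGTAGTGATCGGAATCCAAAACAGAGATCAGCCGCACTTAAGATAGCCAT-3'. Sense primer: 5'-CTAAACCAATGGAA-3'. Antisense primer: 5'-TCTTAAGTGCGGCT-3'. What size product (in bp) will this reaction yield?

92 bp

Scanning the template, CTAAACCAATGGAA occurs at positions 81–94; this primer anneals to the bottom strand there with its 3' end pointing downstream.
The reverse primer's reverse complement is AGCCGCACTTAAGA, which matches the template at positions 159–172.
Amplicon spans positions 81–172: 92 bp.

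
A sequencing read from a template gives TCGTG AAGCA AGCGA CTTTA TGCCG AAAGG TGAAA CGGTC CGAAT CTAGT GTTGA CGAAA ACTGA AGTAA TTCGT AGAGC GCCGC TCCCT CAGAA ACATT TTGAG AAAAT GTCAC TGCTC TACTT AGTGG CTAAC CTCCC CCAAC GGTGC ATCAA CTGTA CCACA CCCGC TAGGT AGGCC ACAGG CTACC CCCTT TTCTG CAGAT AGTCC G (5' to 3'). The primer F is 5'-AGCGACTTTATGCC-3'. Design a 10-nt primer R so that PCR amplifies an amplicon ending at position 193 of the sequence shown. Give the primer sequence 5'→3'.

5'-GGGGGTAGCC-3'

The forward primer binds at positions 11–24; the product's 3' end on the top strand is position 193.
The reverse primer anneals to the top strand over positions 184–193, i.e. to GGCTACCCCC.
Its sequence written 5'→3' is the reverse complement: GGGGGTAGCC.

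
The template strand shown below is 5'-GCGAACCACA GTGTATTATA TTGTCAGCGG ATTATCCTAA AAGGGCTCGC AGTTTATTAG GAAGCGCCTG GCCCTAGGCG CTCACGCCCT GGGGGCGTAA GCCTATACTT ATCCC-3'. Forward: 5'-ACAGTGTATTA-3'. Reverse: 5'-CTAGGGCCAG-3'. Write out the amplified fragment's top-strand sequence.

5'-ACAGTGTATTATATTGTCAGCGGATTATCCTAAAAGGGCTCGCAGTTTATTAGGAAGCGCCTGGCCCTAG-3'

Scanning the template, ACAGTGTATTA occurs at positions 8–18; this primer anneals to the bottom strand there with its 3' end pointing downstream.
The reverse primer's reverse complement is CTGGCCCTAG, which matches the template at positions 68–77.
The product is the template from position 8 through 77 (70 bp).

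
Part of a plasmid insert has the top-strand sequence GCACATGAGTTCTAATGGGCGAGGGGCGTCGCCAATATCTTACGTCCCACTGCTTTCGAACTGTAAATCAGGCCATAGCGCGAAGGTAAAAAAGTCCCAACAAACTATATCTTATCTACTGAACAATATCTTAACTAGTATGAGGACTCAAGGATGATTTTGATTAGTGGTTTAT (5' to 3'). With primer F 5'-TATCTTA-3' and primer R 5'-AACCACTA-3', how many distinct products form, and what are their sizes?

The forward primer TATCTTA matches the top strand at positions 36–42, 108–114, 127–133.
The reverse primer's reverse complement is TAGTGGTT, matching at positions 165–172.
Each forward site pairs with the reverse site to give a product ending at position 172: sizes 137, 65, 46 bp.

Three products: 137 bp, 65 bp, 46 bp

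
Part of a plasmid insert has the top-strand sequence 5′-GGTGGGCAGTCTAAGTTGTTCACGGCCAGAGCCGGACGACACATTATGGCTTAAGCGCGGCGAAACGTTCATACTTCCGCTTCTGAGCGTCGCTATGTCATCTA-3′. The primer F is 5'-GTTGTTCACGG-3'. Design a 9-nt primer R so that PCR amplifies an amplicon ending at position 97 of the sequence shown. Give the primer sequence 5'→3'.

The forward primer binds at positions 15–25; the product's 3' end on the top strand is position 97.
The reverse primer anneals to the top strand over positions 89–97, i.e. to GTCGCTATG.
Its sequence written 5'→3' is the reverse complement: CATAGCGAC.

5'-CATAGCGAC-3'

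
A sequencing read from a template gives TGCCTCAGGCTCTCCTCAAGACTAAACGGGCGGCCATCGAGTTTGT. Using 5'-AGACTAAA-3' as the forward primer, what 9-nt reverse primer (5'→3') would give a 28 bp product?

5'-ACAAACTCG-3'

The forward primer binds at positions 19–26, so a 28 bp product ends at position 19 + 28 − 1 = 46.
The reverse primer anneals to the top strand over positions 38–46, i.e. to CGAGTTTGT.
Its sequence written 5'→3' is the reverse complement: ACAAACTCG.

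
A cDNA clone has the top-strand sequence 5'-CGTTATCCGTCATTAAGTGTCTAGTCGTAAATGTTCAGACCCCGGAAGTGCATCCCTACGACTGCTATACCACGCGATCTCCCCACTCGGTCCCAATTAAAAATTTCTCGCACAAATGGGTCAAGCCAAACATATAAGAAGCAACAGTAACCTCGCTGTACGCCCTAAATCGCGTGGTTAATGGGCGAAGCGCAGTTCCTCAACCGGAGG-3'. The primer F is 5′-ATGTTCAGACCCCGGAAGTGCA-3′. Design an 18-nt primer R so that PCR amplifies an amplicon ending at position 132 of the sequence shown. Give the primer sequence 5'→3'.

5'-TGTTTGGCTTGACCCATT-3'

The forward primer binds at positions 31–52; the product's 3' end on the top strand is position 132.
The reverse primer anneals to the top strand over positions 115–132, i.e. to AATGGGTCAAGCCAAACA.
Its sequence written 5'→3' is the reverse complement: TGTTTGGCTTGACCCATT.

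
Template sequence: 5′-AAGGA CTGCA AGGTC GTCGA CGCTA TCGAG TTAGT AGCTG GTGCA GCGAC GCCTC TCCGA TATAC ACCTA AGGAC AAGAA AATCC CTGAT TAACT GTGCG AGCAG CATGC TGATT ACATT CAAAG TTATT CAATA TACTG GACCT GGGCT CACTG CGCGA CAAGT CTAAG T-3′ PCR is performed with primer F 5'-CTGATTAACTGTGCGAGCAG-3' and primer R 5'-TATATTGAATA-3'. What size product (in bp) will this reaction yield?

Forward primer CTGATTAACTGTGCGAGCAG is found on the top strand at positions 86–105.
The reverse primer's reverse complement is TATTCAATATA, which matches the template at positions 127–137.
The product runs from position 86 to position 137, so its length is 137 − 86 + 1 = 52 bp.

52 bp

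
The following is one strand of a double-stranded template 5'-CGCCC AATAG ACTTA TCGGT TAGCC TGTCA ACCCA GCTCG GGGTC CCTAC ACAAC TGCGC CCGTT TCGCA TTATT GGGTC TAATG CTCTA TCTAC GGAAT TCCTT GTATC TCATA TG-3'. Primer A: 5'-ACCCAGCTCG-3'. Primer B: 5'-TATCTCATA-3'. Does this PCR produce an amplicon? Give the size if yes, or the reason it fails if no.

Primer A (ACCCAGCTCG) matches the top strand at positions 31–40 (3' end points downstream).
Primer B (TATCTCATA) also matches the top strand directly, at positions 107–115 — its reverse complement TATGAGATA is not present.
Both primers anneal to the bottom strand with 3' ends pointing the same way, so neither can prime synthesis back toward the other.

No product — both primers anneal to the same strand and extend in the same direction.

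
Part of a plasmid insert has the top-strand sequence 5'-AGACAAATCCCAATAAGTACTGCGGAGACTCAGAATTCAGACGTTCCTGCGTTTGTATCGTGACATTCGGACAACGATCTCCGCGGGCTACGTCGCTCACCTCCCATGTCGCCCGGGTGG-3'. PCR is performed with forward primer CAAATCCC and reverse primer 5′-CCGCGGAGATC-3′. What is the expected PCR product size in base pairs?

83 bp

Forward primer CAAATCCC is found on the top strand at positions 4–11.
Taking the reverse complement of CCGCGGAGATC gives GATCTCCGCGG, found at positions 76–86 on the template; the primer anneals here to the top strand with its 3' end pointing upstream.
Amplicon spans positions 4–86: 83 bp.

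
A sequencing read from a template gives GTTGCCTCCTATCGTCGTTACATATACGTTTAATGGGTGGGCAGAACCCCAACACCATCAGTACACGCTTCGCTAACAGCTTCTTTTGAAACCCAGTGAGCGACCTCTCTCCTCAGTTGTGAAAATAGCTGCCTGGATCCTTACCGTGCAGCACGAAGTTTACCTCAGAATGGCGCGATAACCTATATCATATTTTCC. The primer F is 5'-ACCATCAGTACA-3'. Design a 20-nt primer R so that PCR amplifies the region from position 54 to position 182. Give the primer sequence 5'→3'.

The product's 3' end on the top strand is position 182.
The reverse primer anneals to the top strand over positions 163–182, i.e. to CCTCAGAATGGCGCGATAAC.
Its sequence written 5'→3' is the reverse complement: GTTATCGCGCCATTCTGAGG.

5'-GTTATCGCGCCATTCTGAGG-3'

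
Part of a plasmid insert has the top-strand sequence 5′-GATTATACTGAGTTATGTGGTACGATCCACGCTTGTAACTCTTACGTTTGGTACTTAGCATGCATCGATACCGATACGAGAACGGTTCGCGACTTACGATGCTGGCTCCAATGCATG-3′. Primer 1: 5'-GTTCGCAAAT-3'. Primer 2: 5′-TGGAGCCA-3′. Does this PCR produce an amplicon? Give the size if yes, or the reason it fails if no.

Primer 1 (GTTCGCAAAT) does not match the top strand, and its reverse complement ATTTGCGAAC does not match either.
With no annealing site for primer 1, no amplification occurs.

No product — primer 1 has no binding site in the template.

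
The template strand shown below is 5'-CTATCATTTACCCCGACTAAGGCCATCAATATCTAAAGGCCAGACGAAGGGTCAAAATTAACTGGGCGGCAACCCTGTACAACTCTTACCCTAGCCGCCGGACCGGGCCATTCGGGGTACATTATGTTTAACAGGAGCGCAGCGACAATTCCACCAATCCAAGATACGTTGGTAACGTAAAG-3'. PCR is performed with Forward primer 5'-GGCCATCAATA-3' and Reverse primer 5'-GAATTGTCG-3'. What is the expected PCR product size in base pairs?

The forward primer matches the template at positions 21–31.
Reverse complement of the reverse primer: CGACAATTC. This occurs on the top strand at positions 143–151.
The product runs from position 21 to position 151, so its length is 151 − 21 + 1 = 131 bp.

131 bp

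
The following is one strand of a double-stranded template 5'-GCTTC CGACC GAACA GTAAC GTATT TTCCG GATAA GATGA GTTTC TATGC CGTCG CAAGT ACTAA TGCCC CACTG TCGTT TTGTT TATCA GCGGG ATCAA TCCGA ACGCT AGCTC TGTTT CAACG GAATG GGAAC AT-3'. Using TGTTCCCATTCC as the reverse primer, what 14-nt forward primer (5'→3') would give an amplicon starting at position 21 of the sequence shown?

The reverse primer's reverse complement GGAATGGGAACA matches the template at positions 125–136; the product starts at position 21.
The forward primer is identical to the top strand over positions 21–34: GTATTTTCCGGATA.

5'-GTATTTTCCGGATA-3'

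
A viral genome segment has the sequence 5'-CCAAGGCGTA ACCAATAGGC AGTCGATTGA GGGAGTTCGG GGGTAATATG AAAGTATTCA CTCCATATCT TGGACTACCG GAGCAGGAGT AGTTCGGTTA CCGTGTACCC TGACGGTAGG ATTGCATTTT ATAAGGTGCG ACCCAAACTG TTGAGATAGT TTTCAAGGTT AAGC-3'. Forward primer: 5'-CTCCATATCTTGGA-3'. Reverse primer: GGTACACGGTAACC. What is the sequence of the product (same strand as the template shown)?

5'-CTCCATATCTTGGACTACCGGAGCAGGAGTAGTTCGGTTACCGTGTACC-3'

Forward primer CTCCATATCTTGGA is found on the top strand at positions 61–74.
Taking the reverse complement of GGTACACGGTAACC gives GGTTACCGTGTACC, found at positions 96–109 on the template; the primer anneals here to the top strand with its 3' end pointing upstream.
The product is the template from position 61 through 109 (49 bp).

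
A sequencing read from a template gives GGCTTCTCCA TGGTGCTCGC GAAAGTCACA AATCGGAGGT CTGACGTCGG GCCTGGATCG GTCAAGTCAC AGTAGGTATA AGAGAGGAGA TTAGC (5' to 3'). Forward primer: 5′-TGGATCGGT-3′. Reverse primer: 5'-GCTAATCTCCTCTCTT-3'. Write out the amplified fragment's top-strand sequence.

5'-TGGATCGGTCAAGTCACAGTAGGTATAAGAGAGGAGATTAGC-3'

Scanning the template, TGGATCGGT occurs at positions 54–62; this primer anneals to the bottom strand there with its 3' end pointing downstream.
The reverse primer's reverse complement is AAGAGAGGAGATTAGC, which matches the template at positions 80–95.
The product is the template from position 54 through 95 (42 bp).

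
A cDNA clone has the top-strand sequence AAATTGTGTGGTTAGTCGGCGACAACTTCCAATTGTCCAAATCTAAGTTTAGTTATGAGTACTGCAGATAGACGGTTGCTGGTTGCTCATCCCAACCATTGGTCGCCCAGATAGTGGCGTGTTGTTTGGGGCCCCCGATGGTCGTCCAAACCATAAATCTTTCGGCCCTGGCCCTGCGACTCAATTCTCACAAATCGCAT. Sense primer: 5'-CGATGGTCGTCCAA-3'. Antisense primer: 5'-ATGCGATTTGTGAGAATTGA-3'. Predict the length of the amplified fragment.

Forward primer CGATGGTCGTCCAA is found on the top strand at positions 136–149.
Reverse complement of the reverse primer: TCAATTCTCACAAATCGCAT. This occurs on the top strand at positions 181–200.
Amplicon spans positions 136–200: 65 bp.

65 bp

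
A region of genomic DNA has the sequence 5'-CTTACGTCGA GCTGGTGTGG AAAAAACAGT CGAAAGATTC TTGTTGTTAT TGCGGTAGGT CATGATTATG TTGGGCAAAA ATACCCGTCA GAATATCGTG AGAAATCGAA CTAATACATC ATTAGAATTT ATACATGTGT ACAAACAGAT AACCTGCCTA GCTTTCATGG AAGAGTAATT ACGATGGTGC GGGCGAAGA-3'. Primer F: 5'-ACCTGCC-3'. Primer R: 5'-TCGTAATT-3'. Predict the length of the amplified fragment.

The forward primer matches the template at positions 152–158.
The reverse primer's reverse complement is AATTACGA, which matches the template at positions 177–184.
The product runs from position 152 to position 184, so its length is 184 − 152 + 1 = 33 bp.

33 bp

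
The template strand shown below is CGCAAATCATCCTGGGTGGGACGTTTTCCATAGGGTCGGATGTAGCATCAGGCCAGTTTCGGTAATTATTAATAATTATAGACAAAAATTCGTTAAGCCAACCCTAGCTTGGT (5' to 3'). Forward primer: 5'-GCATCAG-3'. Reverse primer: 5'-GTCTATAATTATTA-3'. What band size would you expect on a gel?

39 bp

Scanning the template, GCATCAG occurs at positions 45–51; this primer anneals to the bottom strand there with its 3' end pointing downstream.
The reverse primer's reverse complement is TAATAATTATAGAC, which matches the template at positions 70–83.
Amplicon spans positions 45–83: 39 bp.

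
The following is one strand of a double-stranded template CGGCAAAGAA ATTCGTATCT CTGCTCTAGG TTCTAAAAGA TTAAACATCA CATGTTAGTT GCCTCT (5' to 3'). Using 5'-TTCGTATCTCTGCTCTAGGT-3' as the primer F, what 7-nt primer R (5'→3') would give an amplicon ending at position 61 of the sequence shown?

5'-CAACTAA-3'

The forward primer binds at positions 12–31; the product's 3' end on the top strand is position 61.
The reverse primer anneals to the top strand over positions 55–61, i.e. to TTAGTTG.
Its sequence written 5'→3' is the reverse complement: CAACTAA.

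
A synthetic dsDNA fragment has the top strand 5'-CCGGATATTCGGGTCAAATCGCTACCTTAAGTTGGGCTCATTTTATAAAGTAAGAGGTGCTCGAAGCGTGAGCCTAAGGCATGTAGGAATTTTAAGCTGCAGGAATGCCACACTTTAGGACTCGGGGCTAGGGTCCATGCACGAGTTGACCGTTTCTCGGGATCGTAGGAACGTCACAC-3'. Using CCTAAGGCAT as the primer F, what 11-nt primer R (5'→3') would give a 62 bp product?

5'-ACCCTAGCCCC-3'

The forward primer binds at positions 73–82, so a 62 bp product ends at position 73 + 62 − 1 = 134.
The reverse primer anneals to the top strand over positions 124–134, i.e. to GGGGCTAGGGT.
Its sequence written 5'→3' is the reverse complement: ACCCTAGCCCC.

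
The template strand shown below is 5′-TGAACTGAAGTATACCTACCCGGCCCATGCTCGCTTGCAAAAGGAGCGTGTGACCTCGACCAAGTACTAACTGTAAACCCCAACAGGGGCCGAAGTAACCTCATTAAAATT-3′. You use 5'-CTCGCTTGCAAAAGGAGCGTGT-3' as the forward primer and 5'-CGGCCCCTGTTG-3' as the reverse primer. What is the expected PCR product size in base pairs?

The forward primer matches the template at positions 30–51.
The reverse primer's reverse complement is CAACAGGGGCCG, which matches the template at positions 81–92.
The product runs from position 30 to position 92, so its length is 92 − 30 + 1 = 63 bp.

63 bp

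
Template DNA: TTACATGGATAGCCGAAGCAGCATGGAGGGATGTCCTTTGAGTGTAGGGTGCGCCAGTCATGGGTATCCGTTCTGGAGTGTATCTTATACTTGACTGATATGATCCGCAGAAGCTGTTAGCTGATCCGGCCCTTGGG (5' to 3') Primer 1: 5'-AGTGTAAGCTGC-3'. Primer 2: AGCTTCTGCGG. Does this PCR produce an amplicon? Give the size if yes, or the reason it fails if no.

No product — primer 1 has no binding site in the template.

Primer 1 (AGTGTAAGCTGC) does not match the top strand, and its reverse complement GCAGCTTACACT does not match either.
With no annealing site for primer 1, no amplification occurs.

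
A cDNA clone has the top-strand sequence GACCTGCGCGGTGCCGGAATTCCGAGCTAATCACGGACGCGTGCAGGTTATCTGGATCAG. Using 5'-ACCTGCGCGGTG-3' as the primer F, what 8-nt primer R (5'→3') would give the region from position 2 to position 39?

5'-CGTCCGTG-3'

The product's 3' end on the top strand is position 39.
The reverse primer anneals to the top strand over positions 32–39, i.e. to CACGGACG.
Its sequence written 5'→3' is the reverse complement: CGTCCGTG.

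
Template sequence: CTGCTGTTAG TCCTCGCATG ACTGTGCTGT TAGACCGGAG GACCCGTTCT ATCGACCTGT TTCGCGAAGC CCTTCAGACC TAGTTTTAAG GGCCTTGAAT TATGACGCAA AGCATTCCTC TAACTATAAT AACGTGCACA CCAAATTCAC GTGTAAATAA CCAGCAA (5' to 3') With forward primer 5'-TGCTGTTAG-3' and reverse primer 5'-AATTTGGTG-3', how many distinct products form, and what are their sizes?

Two products: 146 bp, 123 bp

The forward primer TGCTGTTAG matches the top strand at positions 2–10, 25–33.
The reverse primer's reverse complement is CACCAAATT, matching at positions 139–147.
Each forward site pairs with the reverse site to give a product ending at position 147: sizes 146, 123 bp.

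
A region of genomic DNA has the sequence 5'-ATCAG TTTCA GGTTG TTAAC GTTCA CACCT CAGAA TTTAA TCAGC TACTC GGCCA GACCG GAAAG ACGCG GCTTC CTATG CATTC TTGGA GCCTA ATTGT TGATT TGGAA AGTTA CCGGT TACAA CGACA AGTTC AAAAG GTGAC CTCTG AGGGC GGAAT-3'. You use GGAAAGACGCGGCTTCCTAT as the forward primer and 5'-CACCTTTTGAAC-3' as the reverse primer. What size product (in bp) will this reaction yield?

84 bp

Forward primer GGAAAGACGCGGCTTCCTAT is found on the top strand at positions 60–79.
Taking the reverse complement of CACCTTTTGAAC gives GTTCAAAAGGTG, found at positions 132–143 on the template; the primer anneals here to the top strand with its 3' end pointing upstream.
Amplicon spans positions 60–143: 84 bp.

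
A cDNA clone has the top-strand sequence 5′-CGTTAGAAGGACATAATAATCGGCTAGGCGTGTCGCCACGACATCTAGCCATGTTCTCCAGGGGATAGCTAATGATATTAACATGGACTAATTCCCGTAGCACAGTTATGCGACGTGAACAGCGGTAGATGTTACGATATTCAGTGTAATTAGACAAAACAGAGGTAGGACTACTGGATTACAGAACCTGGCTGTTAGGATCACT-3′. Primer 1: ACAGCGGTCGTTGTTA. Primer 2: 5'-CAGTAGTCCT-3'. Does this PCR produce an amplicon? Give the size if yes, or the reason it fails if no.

Primer 1 (ACAGCGGTCGTTGTTA) does not match the top strand, and its reverse complement TAACAACGACCGCTGT does not match either.
With no annealing site for primer 1, no amplification occurs.

No product — primer 1 has no binding site in the template.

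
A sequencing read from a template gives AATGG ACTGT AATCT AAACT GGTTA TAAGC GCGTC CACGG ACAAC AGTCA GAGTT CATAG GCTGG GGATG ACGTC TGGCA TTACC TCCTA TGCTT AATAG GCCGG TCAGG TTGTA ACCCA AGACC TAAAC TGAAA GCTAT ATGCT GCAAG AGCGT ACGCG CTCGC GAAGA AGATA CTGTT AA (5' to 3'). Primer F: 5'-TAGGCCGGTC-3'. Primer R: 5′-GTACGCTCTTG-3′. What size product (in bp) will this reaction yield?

Forward primer TAGGCCGGTC is found on the top strand at positions 98–107.
Taking the reverse complement of GTACGCTCTTG gives CAAGAGCGTAC, found at positions 147–157 on the template; the primer anneals here to the top strand with its 3' end pointing upstream.
Amplicon spans positions 98–157: 60 bp.

60 bp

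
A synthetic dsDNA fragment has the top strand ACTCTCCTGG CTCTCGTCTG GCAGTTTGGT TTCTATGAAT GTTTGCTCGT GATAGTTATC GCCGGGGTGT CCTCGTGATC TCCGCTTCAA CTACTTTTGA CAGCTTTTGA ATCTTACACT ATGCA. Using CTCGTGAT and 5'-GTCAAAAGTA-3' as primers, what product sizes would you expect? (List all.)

The forward primer CTCGTGAT matches the top strand at positions 46–53, 72–79.
The reverse primer's reverse complement is TACTTTTGAC, matching at positions 92–101.
Each forward site pairs with the reverse site to give a product ending at position 101: sizes 56, 30 bp.

56 bp, 30 bp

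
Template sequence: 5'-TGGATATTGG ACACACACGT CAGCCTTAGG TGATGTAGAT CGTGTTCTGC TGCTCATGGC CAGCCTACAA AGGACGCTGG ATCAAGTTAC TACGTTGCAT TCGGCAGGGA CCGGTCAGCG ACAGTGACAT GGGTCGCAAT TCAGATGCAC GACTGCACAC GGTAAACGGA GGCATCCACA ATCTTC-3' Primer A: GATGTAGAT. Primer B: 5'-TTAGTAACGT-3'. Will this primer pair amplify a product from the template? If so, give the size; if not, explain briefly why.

Primer B (TTAGTAACGT) does not match the top strand, and its reverse complement ACGTTACTAA does not match either.
With no annealing site for primer B, no amplification occurs.

No product — primer B has no binding site in the template.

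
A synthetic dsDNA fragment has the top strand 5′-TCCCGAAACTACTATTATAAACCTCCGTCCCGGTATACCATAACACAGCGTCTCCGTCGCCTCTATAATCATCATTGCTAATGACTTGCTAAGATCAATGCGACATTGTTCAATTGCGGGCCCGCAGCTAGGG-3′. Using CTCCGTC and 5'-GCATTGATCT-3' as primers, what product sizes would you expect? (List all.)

79 bp, 50 bp

The forward primer CTCCGTC matches the top strand at positions 23–29, 52–58.
The reverse primer's reverse complement is AGATCAATGC, matching at positions 92–101.
Each forward site pairs with the reverse site to give a product ending at position 101: sizes 79, 50 bp.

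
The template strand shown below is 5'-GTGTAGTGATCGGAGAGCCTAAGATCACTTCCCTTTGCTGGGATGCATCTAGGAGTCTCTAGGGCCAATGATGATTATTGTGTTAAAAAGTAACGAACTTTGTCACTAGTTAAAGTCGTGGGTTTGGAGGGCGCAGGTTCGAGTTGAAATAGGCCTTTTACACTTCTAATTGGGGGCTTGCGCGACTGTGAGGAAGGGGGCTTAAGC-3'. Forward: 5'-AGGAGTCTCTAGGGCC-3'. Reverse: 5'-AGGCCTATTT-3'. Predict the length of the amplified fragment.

106 bp

The forward primer matches the template at positions 51–66.
Taking the reverse complement of AGGCCTATTT gives AAATAGGCCT, found at positions 147–156 on the template; the primer anneals here to the top strand with its 3' end pointing upstream.
The product runs from position 51 to position 156, so its length is 156 − 51 + 1 = 106 bp.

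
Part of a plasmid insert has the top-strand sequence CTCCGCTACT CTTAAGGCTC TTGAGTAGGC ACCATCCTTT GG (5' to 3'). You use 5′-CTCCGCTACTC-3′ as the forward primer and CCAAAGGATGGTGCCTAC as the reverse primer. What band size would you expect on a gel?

Scanning the template, CTCCGCTACTC occurs at positions 1–11; this primer anneals to the bottom strand there with its 3' end pointing downstream.
Reverse complement of the reverse primer: GTAGGCACCATCCTTTGG. This occurs on the top strand at positions 25–42.
The product runs from position 1 to position 42, so its length is 42 − 1 + 1 = 42 bp.

42 bp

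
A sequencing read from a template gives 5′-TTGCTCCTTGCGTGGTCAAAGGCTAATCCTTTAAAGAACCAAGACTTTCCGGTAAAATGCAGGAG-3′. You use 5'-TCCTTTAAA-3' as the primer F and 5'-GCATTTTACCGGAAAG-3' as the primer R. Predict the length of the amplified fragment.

34 bp

Scanning the template, TCCTTTAAA occurs at positions 27–35; this primer anneals to the bottom strand there with its 3' end pointing downstream.
Taking the reverse complement of GCATTTTACCGGAAAG gives CTTTCCGGTAAAATGC, found at positions 45–60 on the template; the primer anneals here to the top strand with its 3' end pointing upstream.
The product runs from position 27 to position 60, so its length is 60 − 27 + 1 = 34 bp.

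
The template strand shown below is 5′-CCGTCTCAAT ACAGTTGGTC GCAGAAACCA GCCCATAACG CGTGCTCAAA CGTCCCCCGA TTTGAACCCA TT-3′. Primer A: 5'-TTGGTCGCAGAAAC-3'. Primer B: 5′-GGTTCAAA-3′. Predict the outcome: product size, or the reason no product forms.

Yes — a 54 bp product.

Primer A (TTGGTCGCAGAAAC) matches the top strand at positions 15–28; it acts as a forward primer.
Primer B's reverse complement is TTTGAACC, matching the top strand at positions 61–68; it acts as a reverse primer.
The 3' ends face each other across positions 15–68, giving a 54 bp product.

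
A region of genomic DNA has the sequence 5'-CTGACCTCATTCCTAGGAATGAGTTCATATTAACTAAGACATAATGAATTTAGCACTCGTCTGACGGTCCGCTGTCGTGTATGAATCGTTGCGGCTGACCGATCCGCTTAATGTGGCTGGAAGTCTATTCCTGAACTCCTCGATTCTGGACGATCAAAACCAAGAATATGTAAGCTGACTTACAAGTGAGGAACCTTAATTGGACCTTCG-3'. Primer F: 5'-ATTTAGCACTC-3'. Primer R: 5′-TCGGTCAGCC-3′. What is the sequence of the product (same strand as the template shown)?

The forward primer matches the template at positions 48–58.
The reverse primer's reverse complement is GGCTGACCGA, which matches the template at positions 93–102.
The product is the template from position 48 through 102 (55 bp).

5'-ATTTAGCACTCGTCTGACGGTCCGCTGTCGTGTATGAATCGTTGCGGCTGACCGA-3'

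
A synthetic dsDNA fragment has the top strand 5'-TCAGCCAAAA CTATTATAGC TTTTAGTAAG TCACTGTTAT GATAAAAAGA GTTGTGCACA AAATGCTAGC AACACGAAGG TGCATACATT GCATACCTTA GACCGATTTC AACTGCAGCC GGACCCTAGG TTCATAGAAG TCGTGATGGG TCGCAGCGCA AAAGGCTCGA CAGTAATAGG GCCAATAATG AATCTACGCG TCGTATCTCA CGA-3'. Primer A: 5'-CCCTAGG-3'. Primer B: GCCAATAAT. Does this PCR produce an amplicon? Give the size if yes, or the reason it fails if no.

Primer A (CCCTAGG) matches the top strand at positions 124–130 (3' end points downstream).
Primer B (GCCAATAAT) also matches the top strand directly, at positions 181–189 — its reverse complement ATTATTGGC is not present.
Both primers anneal to the bottom strand with 3' ends pointing the same way, so neither can prime synthesis back toward the other.

No product — both primers anneal to the same strand and extend in the same direction.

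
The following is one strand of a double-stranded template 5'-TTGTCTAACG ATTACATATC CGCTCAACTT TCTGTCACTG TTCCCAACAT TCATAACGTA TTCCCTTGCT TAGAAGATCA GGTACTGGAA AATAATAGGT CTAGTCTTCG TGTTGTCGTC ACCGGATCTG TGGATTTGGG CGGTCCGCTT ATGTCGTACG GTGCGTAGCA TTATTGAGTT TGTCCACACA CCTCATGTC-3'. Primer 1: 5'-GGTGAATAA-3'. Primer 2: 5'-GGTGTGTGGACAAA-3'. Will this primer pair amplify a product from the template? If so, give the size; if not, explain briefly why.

No product — primer 1 has no binding site in the template.

Primer 1 (GGTGAATAA) does not match the top strand, and its reverse complement TTATTCACC does not match either.
With no annealing site for primer 1, no amplification occurs.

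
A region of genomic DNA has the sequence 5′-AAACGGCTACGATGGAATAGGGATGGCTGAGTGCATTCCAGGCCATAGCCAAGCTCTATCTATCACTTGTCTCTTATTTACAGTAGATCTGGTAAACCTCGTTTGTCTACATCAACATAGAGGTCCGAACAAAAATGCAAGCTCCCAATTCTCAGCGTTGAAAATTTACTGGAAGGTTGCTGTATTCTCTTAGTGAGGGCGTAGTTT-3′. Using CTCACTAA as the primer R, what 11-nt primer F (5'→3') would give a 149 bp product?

The reverse primer's reverse complement TTAGTGAG matches the template at positions 190–197, so the product ends at position 197.
A 149 bp product then starts at position 197 − 149 + 1 = 49.
The forward primer is identical to the top strand there: CCAAGCTCTAT.

5'-CCAAGCTCTAT-3'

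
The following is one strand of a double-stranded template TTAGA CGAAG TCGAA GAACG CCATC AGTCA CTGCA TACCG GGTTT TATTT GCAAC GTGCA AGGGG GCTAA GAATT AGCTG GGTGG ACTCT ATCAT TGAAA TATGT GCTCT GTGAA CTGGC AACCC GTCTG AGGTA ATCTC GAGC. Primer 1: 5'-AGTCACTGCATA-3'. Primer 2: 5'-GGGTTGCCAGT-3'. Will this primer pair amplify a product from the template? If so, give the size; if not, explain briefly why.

Yes — a 100 bp product.

Primer 1 (AGTCACTGCATA) matches the top strand at positions 26–37; it acts as a forward primer.
Primer 2's reverse complement is ACTGGCAACCC, matching the top strand at positions 115–125; it acts as a reverse primer.
The 3' ends face each other across positions 26–125, giving a 100 bp product.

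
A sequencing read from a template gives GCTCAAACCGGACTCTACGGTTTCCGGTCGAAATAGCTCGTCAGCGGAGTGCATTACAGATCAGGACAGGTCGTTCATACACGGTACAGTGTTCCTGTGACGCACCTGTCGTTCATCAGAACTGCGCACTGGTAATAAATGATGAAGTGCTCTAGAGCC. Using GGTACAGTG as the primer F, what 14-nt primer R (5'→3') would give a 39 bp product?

The forward primer binds at positions 83–91, so a 39 bp product ends at position 83 + 39 − 1 = 121.
The reverse primer anneals to the top strand over positions 108–121, i.e. to GTCGTTCATCAGAA.
Its sequence written 5'→3' is the reverse complement: TTCTGATGAACGAC.

5'-TTCTGATGAACGAC-3'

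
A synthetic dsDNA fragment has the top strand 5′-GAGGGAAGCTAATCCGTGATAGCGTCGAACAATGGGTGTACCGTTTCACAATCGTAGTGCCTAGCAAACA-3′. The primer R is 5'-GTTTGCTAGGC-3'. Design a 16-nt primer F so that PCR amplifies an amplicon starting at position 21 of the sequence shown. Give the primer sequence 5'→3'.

The reverse primer's reverse complement GCCTAGCAAAC matches the template at positions 59–69; the product starts at position 21.
The forward primer is identical to the top strand over positions 21–36: AGCGTCGAACAATGGG.

5'-AGCGTCGAACAATGGG-3'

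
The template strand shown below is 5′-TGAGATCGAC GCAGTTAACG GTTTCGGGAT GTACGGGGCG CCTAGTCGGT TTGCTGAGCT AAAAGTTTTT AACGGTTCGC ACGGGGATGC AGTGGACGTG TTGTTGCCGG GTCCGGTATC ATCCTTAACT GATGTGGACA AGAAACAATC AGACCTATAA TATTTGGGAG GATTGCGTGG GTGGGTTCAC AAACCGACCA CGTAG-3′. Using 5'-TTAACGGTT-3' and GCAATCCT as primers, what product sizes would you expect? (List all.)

162 bp, 108 bp

The forward primer TTAACGGTT matches the top strand at positions 15–23, 69–77.
The reverse primer's reverse complement is AGGATTGC, matching at positions 169–176.
Each forward site pairs with the reverse site to give a product ending at position 176: sizes 162, 108 bp.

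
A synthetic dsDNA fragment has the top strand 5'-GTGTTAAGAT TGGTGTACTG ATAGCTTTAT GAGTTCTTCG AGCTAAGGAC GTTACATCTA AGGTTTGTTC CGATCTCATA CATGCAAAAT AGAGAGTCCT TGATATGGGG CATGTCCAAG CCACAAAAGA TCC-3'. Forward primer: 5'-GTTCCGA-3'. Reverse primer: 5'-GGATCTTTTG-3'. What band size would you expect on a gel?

The forward primer matches the template at positions 67–73.
Taking the reverse complement of GGATCTTTTG gives CAAAAGATCC, found at positions 124–133 on the template; the primer anneals here to the top strand with its 3' end pointing upstream.
The product runs from position 67 to position 133, so its length is 133 − 67 + 1 = 67 bp.

67 bp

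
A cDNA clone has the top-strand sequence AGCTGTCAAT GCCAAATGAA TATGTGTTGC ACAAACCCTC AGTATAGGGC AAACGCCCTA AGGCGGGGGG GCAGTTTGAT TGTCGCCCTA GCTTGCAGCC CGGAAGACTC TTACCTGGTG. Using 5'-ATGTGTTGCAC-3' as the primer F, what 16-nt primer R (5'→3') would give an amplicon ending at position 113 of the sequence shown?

The forward primer binds at positions 22–32; the product's 3' end on the top strand is position 113.
The reverse primer anneals to the top strand over positions 98–113, i.e. to GCCCGGAAGACTCTTA.
Its sequence written 5'→3' is the reverse complement: TAAGAGTCTTCCGGGC.

5'-TAAGAGTCTTCCGGGC-3'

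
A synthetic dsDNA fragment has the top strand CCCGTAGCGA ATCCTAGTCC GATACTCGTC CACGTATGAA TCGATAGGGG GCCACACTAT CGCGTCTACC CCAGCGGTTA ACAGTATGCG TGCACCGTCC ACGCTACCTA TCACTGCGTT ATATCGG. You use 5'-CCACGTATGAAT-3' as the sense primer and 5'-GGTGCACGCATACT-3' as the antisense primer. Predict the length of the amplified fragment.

Forward primer CCACGTATGAAT is found on the top strand at positions 30–41.
The reverse primer's reverse complement is AGTATGCGTGCACC, which matches the template at positions 83–96.
Amplicon spans positions 30–96: 67 bp.

67 bp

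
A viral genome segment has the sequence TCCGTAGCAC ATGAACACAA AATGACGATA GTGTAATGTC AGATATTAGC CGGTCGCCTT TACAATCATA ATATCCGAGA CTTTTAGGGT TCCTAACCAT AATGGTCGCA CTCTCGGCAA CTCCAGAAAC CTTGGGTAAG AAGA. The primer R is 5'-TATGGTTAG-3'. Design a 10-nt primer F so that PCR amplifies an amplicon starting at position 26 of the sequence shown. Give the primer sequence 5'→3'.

5'-CGATAGTGTA-3'

The reverse primer's reverse complement CTAACCATA matches the template at positions 93–101; the product starts at position 26.
The forward primer is identical to the top strand over positions 26–35: CGATAGTGTA.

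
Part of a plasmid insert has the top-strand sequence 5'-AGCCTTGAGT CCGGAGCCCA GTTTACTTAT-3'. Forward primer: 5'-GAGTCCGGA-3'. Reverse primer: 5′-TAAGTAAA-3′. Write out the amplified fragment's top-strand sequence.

5'-GAGTCCGGAGCCCAGTTTACTTA-3'

Forward primer GAGTCCGGA is found on the top strand at positions 7–15.
Reverse complement of the reverse primer: TTTACTTA. This occurs on the top strand at positions 22–29.
The product is the template from position 7 through 29 (23 bp).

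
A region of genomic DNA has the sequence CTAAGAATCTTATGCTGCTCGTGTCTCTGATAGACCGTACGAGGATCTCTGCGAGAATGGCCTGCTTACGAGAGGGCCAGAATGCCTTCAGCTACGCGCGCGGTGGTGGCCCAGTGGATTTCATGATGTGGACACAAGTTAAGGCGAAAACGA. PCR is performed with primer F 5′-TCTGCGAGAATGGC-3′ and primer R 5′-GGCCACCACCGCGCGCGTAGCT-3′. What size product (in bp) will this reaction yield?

64 bp

The forward primer matches the template at positions 48–61.
Reverse complement of the reverse primer: AGCTACGCGCGCGGTGGTGGCC. This occurs on the top strand at positions 90–111.
Product length = (reverse-primer end) − (forward-primer start) + 1 = 111 − 48 + 1 = 64 bp.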